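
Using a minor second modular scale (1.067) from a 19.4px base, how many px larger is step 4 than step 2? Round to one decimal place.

Step 2: 19.4 × 1.067² = 22.087px
Step 4: 19.4 × 1.067⁴ = 25.145px
Difference: 25.145 − 22.087 = 3.058px

3.1px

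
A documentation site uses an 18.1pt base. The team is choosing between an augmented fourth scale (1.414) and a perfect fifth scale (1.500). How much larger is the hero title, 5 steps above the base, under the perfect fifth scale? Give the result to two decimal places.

Augmented fourth: 18.1 × 1.414⁵ = 102.3118pt
Perfect fifth: 18.1 × 1.500⁵ = 137.4469pt
Difference: 137.4469 − 102.3118 = 35.1351pt

35.14pt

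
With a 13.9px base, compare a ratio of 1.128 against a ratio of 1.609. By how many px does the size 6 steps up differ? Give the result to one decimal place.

At 1.128: 13.9 × 1.128⁶ = 28.633px
At 1.609: 13.9 × 1.609⁶ = 241.185px
Difference: 241.185 − 28.633 = 212.552px

212.6px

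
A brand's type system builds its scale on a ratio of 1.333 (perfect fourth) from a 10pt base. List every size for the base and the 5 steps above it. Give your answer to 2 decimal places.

10.00pt, 13.33pt, 17.77pt, 23.69pt, 31.57pt, 42.09pt

Step 0: 10pt
Step 1: 10.0 × 1.333 = 13.33
Step 2: 10.0 × 1.333² = 17.77
Step 3: 10.0 × 1.333³ = 23.69
Step 4: 10.0 × 1.333⁴ = 31.57
Step 5: 10.0 × 1.333⁵ = 42.09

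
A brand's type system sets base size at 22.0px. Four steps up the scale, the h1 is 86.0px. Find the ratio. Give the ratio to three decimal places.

r⁴ = 86.0 / 22.0, so r = (86.0/22.0)^(1/4).
r = 3.9091^(1/4) ≈ 1.4061

1.406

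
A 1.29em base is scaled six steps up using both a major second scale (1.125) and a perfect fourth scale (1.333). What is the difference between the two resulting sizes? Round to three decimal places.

Major second: 1.29 × 1.125⁶ = 2.61520em
Perfect fourth: 1.29 × 1.333⁶ = 7.23720em
Difference: 7.23720 − 2.61520 = 4.62200em

4.622em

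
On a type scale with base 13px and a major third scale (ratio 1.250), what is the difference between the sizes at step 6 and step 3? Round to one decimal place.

24.2px

Step 3: 13.0 × 1.250³ = 25.391px
Step 6: 13.0 × 1.250⁶ = 49.591px
Difference: 49.591 − 25.391 = 24.200px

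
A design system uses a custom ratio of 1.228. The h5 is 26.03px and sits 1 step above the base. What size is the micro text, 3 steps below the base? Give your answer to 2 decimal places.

11.45px

26.03 ÷ 1.228⁴ = 26.03 ÷ 2.27402 ≈ 11.447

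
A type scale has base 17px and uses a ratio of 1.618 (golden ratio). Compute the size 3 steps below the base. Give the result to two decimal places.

17.0 ÷ 1.618³ = 17.0 ÷ 4.23580 ≈ 4.01

4.01px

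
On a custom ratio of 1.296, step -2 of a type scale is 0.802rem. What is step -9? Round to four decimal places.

0.1306rem

The gap is -9 − (-2) = -7 steps, so the factor is 1.296^-7.
0.802 ÷ 1.296⁷ = 0.802 ÷ 6.14094 ≈ 0.1306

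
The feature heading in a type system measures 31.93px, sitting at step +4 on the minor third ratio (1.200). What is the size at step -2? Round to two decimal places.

10.69px

Moving from step +4 to step -2 is 6 steps down, so divide by r⁶.
31.93 ÷ 1.200⁶ = 31.93 ÷ 2.98598 ≈ 10.693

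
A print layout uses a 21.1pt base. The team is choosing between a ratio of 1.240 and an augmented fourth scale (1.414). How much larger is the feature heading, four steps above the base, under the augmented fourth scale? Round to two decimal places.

At 1.240: 21.1 × 1.240⁴ = 49.8849pt
Augmented fourth: 21.1 × 1.414⁴ = 84.3490pt
Difference: 84.3490 − 49.8849 = 34.4641pt

34.46pt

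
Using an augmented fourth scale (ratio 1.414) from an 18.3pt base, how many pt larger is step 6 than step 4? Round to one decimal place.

Step 4: 18.3 × 1.414⁴ = 73.156pt
Step 6: 18.3 × 1.414⁶ = 146.267pt
Difference: 146.267 − 73.156 = 73.111pt

73.1pt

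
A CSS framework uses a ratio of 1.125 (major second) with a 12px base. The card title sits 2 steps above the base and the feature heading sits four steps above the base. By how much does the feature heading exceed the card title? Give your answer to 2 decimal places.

4.03px

Step 2: 12.0 × 1.125² = 15.1875px
Step 4: 12.0 × 1.125⁴ = 19.2217px
Difference: 19.2217 − 15.1875 = 4.0342px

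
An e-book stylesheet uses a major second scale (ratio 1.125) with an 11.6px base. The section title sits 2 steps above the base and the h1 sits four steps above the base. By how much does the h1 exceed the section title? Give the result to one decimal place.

3.9px

Step 2: 11.6 × 1.125² = 14.681px
Step 4: 11.6 × 1.125⁴ = 18.581px
Difference: 18.581 − 14.681 = 3.900px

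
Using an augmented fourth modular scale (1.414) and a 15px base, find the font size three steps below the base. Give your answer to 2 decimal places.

5.31px

15.0 ÷ 1.414³ = 15.0 ÷ 2.82715 ≈ 5.31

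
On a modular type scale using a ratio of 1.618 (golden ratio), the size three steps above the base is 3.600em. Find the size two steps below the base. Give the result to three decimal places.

0.325em

3.600 ÷ 1.618⁵ = 3.600 ÷ 11.08901 ≈ 0.325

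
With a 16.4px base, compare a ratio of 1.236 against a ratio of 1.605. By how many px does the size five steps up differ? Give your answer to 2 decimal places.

At 1.236: 16.4 × 1.236⁵ = 47.3082px
At 1.605: 16.4 × 1.605⁵ = 174.6703px
Difference: 174.6703 − 47.3082 = 127.3621px

127.36px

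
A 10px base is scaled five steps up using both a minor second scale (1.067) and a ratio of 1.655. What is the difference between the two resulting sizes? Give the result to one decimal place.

110.3px

Minor second: 10.0 × 1.067⁵ = 13.830px
At 1.655: 10.0 × 1.655⁵ = 124.162px
Difference: 124.162 − 13.830 = 110.332px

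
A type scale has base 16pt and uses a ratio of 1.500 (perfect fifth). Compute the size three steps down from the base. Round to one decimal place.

4.7pt

Each step on a modular scale multiplies by the ratio, so the size n steps from the base is base × ratioⁿ.
16.0 ÷ 1.500³ = 16.0 ÷ 3.37500 ≈ 4.74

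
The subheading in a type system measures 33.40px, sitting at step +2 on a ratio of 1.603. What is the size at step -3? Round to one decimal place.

3.2px

The gap is -3 − (2) = -5 steps, so the factor is 1.603^-5.
33.40 ÷ 1.603⁵ = 33.40 ÷ 10.58443 ≈ 3.156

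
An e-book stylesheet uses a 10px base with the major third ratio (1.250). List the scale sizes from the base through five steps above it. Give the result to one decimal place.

10.0px, 12.5px, 15.6px, 19.5px, 24.4px, 30.5px

Step 0: 10px
Step 1: 10.0 × 1.250 = 12.5
Step 2: 10.0 × 1.250² = 15.6
Step 3: 10.0 × 1.250³ = 19.5
Step 4: 10.0 × 1.250⁴ = 24.4
Step 5: 10.0 × 1.250⁵ = 30.5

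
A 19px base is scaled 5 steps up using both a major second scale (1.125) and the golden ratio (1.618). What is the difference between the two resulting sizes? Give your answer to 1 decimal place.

Major second: 19.0 × 1.125⁵ = 34.239px
Golden ratio: 19.0 × 1.618⁵ = 210.691px
Difference: 210.691 − 34.239 = 176.452px

176.5px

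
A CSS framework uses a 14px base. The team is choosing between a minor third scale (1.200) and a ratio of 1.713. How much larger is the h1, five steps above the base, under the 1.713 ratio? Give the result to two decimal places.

Minor third: 14.0 × 1.200⁵ = 34.8365px
At 1.713: 14.0 × 1.713⁵ = 206.4975px
Difference: 206.4975 − 34.8365 = 171.6610px

171.66px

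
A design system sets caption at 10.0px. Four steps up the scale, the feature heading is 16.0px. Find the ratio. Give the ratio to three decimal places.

1.125

r⁴ = 16.0 / 10.0, so r = (16.0/10.0)^(1/4).
r = 1.6000^(1/4) ≈ 1.1247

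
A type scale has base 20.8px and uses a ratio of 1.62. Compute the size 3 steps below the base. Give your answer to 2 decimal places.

4.89px

20.8 ÷ 1.62³ = 20.8 ÷ 4.25153 ≈ 4.89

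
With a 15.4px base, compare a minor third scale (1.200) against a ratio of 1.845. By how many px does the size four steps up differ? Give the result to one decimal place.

146.5px

Minor third: 15.4 × 1.200⁴ = 31.933px
At 1.845: 15.4 × 1.845⁴ = 178.446px
Difference: 178.446 − 31.933 = 146.513px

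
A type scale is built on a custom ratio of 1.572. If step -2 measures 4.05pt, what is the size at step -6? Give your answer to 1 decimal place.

0.7pt

4.05 ÷ 1.572⁴ = 4.05 ÷ 6.10675 ≈ 0.663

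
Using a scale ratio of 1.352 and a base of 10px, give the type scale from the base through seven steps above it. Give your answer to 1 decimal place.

Step 0: 10px
Step 1: 10.0 × 1.352 = 13.5
Step 2: 10.0 × 1.352² = 18.3
Step 3: 10.0 × 1.352³ = 24.7
Step 4: 10.0 × 1.352⁴ = 33.4
Step 5: 10.0 × 1.352⁵ = 45.2
Step 6: 10.0 × 1.352⁶ = 61.1
Step 7: 10.0 × 1.352⁷ = 82.6

10.0px, 13.5px, 18.3px, 24.7px, 33.4px, 45.2px, 61.1px, 82.6px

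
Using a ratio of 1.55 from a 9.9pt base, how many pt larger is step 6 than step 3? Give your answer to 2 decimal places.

100.42pt

Step 3: 9.9 × 1.55³ = 36.8664pt
Step 6: 9.9 × 1.55⁶ = 137.2857pt
Difference: 137.2857 − 36.8664 = 100.4193pt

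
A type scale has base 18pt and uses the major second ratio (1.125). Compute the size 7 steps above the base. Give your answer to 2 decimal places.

41.05pt

18.0 × 1.125⁷ = 18.0 × 2.28070 ≈ 41.05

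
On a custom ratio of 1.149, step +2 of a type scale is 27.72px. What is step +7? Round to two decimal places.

55.51px

27.72 × 1.149⁵ = 27.72 × 2.00263 ≈ 55.513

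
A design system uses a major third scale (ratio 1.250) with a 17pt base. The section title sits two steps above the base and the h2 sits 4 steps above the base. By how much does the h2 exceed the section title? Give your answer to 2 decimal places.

Step 2: 17.0 × 1.250² = 26.5625pt
Step 4: 17.0 × 1.250⁴ = 41.5039pt
Difference: 41.5039 − 26.5625 = 14.9414pt

14.94pt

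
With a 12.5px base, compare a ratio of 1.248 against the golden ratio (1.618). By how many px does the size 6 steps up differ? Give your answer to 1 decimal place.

177.0px

At 1.248: 12.5 × 1.248⁶ = 47.228px
Golden ratio: 12.5 × 1.618⁶ = 224.275px
Difference: 224.275 − 47.228 = 177.047px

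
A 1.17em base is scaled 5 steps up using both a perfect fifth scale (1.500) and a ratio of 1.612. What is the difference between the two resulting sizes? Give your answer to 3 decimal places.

3.851em

Perfect fifth: 1.17 × 1.500⁵ = 8.88469em
At 1.612: 1.17 × 1.612⁵ = 12.73535em
Difference: 12.73535 − 8.88469 = 3.85066em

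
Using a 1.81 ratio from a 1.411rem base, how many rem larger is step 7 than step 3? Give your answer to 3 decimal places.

Step 3: 1.411 × 1.81³ = 8.36686rem
Step 7: 1.411 × 1.81⁷ = 89.80014rem
Difference: 89.80014 − 8.36686 = 81.43328rem

81.433rem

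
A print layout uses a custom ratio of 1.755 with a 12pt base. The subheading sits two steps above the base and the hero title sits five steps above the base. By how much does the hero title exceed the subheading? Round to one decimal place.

Step 2: 12.0 × 1.755² = 36.960pt
Step 5: 12.0 × 1.755⁵ = 199.787pt
Difference: 199.787 − 36.960 = 162.827pt

162.8pt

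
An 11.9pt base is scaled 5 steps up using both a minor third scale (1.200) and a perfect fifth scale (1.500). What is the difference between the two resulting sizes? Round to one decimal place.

Minor third: 11.9 × 1.200⁵ = 29.611pt
Perfect fifth: 11.9 × 1.500⁵ = 90.366pt
Difference: 90.366 − 29.611 = 60.755pt

60.8pt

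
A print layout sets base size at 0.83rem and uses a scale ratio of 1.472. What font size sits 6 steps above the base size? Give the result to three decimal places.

8.444rem

A modular type scale is a geometric sequence: sizeₙ = base × rⁿ.
0.83 × 1.472⁶ = 0.83 × 10.17295 ≈ 8.444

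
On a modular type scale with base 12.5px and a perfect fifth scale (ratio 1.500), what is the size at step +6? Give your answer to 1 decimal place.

A modular type scale is a geometric sequence: sizeₙ = base × rⁿ.
12.5 × 1.500⁶ = 12.5 × 11.39062 ≈ 142.38

142.4px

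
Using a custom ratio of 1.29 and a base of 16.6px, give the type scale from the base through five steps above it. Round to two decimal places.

Step 0: 16.6px
Step 1: 16.6 × 1.29 = 21.41
Step 2: 16.6 × 1.29² = 27.62
Step 3: 16.6 × 1.29³ = 35.64
Step 4: 16.6 × 1.29⁴ = 45.97
Step 5: 16.6 × 1.29⁵ = 59.30

16.60px, 21.41px, 27.62px, 35.64px, 45.97px, 59.30px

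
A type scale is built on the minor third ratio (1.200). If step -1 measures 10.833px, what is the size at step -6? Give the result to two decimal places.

The gap is -6 − (-1) = -5 steps, so the factor is 1.200^-5.
10.833 ÷ 1.200⁵ = 10.833 ÷ 2.48832 ≈ 4.354

4.35px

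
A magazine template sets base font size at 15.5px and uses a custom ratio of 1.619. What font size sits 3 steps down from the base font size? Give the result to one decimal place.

15.5 ÷ 1.619³ = 15.5 ÷ 4.24366 ≈ 3.65

3.7px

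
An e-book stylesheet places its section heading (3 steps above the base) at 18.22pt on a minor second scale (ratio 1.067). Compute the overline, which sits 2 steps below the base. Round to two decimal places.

13.17pt

18.22 ÷ 1.067⁵ = 18.22 ÷ 1.38300 ≈ 13.174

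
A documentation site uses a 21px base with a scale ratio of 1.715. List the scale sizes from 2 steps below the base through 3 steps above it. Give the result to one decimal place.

7.1px, 12.2px, 21.0px, 36.0px, 61.8px, 105.9px

Step -2: 21.0 ÷ 1.715² = 7.1
Step -1: 21.0 ÷ 1.715 = 12.2
Step 0: 21px
Step 1: 21.0 × 1.715 = 36.0
Step 2: 21.0 × 1.715² = 61.8
Step 3: 21.0 × 1.715³ = 105.9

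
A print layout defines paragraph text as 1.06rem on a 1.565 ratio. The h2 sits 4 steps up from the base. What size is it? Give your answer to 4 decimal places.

A modular type scale is a geometric sequence: sizeₙ = base × rⁿ.
1.06 × 1.565⁴ = 1.06 × 5.99870 ≈ 6.3586

6.3586rem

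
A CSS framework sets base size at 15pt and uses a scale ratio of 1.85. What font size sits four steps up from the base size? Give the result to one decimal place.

175.7pt

15.0 × 1.85⁴ = 15.0 × 11.71351 ≈ 175.70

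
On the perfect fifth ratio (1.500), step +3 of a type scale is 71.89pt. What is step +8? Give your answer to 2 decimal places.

545.91pt

Moving from step +3 to step +8 is 5 steps up, so multiply by r⁵.
71.89 × 1.500⁵ = 71.89 × 7.59375 ≈ 545.915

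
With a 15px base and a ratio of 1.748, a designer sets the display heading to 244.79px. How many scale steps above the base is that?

5

1.748ⁿ = 244.79 / 15 = 16.3193
n = ln(16.3193) / ln(1.748) = 2.7924 / 0.5585 ≈ 5.00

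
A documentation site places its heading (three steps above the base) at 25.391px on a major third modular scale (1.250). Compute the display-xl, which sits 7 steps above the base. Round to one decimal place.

Moving from step +3 to step +7 is 4 steps up, so multiply by r⁴.
25.391 × 1.250⁴ = 25.391 × 2.44141 ≈ 61.990

62.0px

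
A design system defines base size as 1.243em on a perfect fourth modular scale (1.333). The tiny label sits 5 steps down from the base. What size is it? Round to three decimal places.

Each step on a modular scale multiplies by the ratio, so the size n steps from the base is base × ratioⁿ.
1.243 ÷ 1.333⁵ = 1.243 ÷ 4.20873 ≈ 0.295

0.295em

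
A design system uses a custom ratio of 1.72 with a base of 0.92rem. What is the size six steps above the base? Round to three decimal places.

Each step on a modular scale multiplies by the ratio, so the size n steps from the base is base × ratioⁿ.
0.92 × 1.72⁶ = 0.92 × 25.89230 ≈ 23.821

23.821rem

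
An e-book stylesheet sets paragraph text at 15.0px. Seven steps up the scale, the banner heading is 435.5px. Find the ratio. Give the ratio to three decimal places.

1.618

r⁷ = 435.5 / 15.0, so r = (435.5/15.0)^(1/7).
r = 29.0333^(1/7) ≈ 1.6180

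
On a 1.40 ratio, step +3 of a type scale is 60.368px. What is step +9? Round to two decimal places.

The gap is 9 − (3) = 6 steps, so the factor is 1.40^6.
60.368 × 1.40⁶ = 60.368 × 7.52954 ≈ 454.543

454.54px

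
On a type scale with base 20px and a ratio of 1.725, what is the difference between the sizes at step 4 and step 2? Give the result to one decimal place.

117.6px

Step 2: 20.0 × 1.725² = 59.513px
Step 4: 20.0 × 1.725⁴ = 177.087px
Difference: 177.087 − 59.513 = 117.574px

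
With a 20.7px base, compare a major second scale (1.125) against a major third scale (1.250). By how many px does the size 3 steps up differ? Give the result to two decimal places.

Major second: 20.7 × 1.125³ = 29.4732px
Major third: 20.7 × 1.250³ = 40.4297px
Difference: 40.4297 − 29.4732 = 10.9565px

10.96px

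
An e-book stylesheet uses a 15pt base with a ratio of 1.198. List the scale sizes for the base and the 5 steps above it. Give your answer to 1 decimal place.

Step 0: 15pt
Step 1: 15.0 × 1.198 = 18.0
Step 2: 15.0 × 1.198² = 21.5
Step 3: 15.0 × 1.198³ = 25.8
Step 4: 15.0 × 1.198⁴ = 30.9
Step 5: 15.0 × 1.198⁵ = 37.0

15.0pt, 18.0pt, 21.5pt, 25.8pt, 30.9pt, 37.0pt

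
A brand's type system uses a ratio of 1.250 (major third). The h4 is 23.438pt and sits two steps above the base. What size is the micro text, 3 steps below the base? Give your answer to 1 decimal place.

7.7pt

Moving from step +2 to step -3 is 5 steps down, so divide by r⁵.
23.438 ÷ 1.250⁵ = 23.438 ÷ 3.05176 ≈ 7.680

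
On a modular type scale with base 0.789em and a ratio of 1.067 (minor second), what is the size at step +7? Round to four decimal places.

1.2423em

0.789 × 1.067⁷ = 0.789 × 1.57453 ≈ 1.2423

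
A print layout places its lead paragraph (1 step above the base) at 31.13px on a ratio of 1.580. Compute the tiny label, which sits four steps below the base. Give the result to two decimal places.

3.16px

31.13 ÷ 1.580⁵ = 31.13 ÷ 9.84658 ≈ 3.162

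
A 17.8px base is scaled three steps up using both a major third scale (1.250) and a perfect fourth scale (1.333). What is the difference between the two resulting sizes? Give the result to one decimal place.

Major third: 17.8 × 1.250³ = 34.766px
Perfect fourth: 17.8 × 1.333³ = 42.161px
Difference: 42.161 − 34.766 = 7.395px

7.4px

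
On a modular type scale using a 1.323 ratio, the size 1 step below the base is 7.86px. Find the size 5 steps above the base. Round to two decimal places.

7.86 × 1.323⁶ = 7.86 × 5.36240 ≈ 42.148

42.15px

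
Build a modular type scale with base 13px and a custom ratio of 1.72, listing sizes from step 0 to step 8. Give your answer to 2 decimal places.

13.00px, 22.36px, 38.46px, 66.15px, 113.78px, 195.70px, 336.60px, 578.95px, 995.80px

Step 0: 13px
Step 1: 13.0 × 1.72 = 22.36
Step 2: 13.0 × 1.72² = 38.46
Step 3: 13.0 × 1.72³ = 66.15
Step 4: 13.0 × 1.72⁴ = 113.78
Step 5: 13.0 × 1.72⁵ = 195.70
Step 6: 13.0 × 1.72⁶ = 336.60
Step 7: 13.0 × 1.72⁷ = 578.95
Step 8: 13.0 × 1.72⁸ = 995.80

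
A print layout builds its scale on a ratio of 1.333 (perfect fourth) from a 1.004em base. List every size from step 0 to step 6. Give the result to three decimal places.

Step 0: 1.004em
Step 1: 1.004 × 1.333 = 1.338
Step 2: 1.004 × 1.333² = 1.784
Step 3: 1.004 × 1.333³ = 2.378
Step 4: 1.004 × 1.333⁴ = 3.170
Step 5: 1.004 × 1.333⁵ = 4.226
Step 6: 1.004 × 1.333⁶ = 5.633

1.004em, 1.338em, 1.784em, 2.378em, 3.170em, 4.226em, 5.633em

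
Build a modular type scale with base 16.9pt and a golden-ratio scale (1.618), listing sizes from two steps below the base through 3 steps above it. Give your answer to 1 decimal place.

Step -2: 16.9 ÷ 1.618² = 6.5
Step -1: 16.9 ÷ 1.618 = 10.4
Step 0: 16.9pt
Step 1: 16.9 × 1.618 = 27.3
Step 2: 16.9 × 1.618² = 44.2
Step 3: 16.9 × 1.618³ = 71.6

6.5pt, 10.4pt, 16.9pt, 27.3pt, 44.2pt, 71.6pt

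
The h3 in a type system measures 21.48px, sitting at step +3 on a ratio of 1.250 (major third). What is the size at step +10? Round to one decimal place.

21.48 × 1.250⁷ = 21.48 × 4.76837 ≈ 102.425

102.4px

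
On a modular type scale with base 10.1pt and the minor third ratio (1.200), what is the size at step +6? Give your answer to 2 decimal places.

30.16pt

10.1 × 1.200⁶ = 10.1 × 2.98598 ≈ 30.16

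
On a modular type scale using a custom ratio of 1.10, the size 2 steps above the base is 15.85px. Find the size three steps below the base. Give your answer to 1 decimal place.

9.8px

Moving from step +2 to step -3 is 5 steps down, so divide by r⁵.
15.85 ÷ 1.10⁵ = 15.85 ÷ 1.61051 ≈ 9.842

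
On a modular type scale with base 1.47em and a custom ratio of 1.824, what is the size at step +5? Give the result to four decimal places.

29.6785em

A modular type scale is a geometric sequence: sizeₙ = base × rⁿ.
1.47 × 1.824⁵ = 1.47 × 20.18944 ≈ 29.6785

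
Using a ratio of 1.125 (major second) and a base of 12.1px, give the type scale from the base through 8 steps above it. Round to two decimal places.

Step 0: 12.1px
Step 1: 12.1 × 1.125 = 13.61
Step 2: 12.1 × 1.125² = 15.31
Step 3: 12.1 × 1.125³ = 17.23
Step 4: 12.1 × 1.125⁴ = 19.38
Step 5: 12.1 × 1.125⁵ = 21.80
Step 6: 12.1 × 1.125⁶ = 24.53
Step 7: 12.1 × 1.125⁷ = 27.60
Step 8: 12.1 × 1.125⁸ = 31.05

12.10px, 13.61px, 15.31px, 17.23px, 19.38px, 21.80px, 24.53px, 27.60px, 31.05px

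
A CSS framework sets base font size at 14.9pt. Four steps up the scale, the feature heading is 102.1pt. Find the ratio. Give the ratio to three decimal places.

The ratio satisfies 14.9 × r⁴ = 102.1, so r = (102.1 / 14.9)^(1/4).
r = 6.8523^(1/4) ≈ 1.6179

1.618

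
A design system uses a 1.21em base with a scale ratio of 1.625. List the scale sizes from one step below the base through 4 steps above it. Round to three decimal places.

Step -1: 1.21 ÷ 1.625 = 0.745
Step 0: 1.21em
Step 1: 1.21 × 1.625 = 1.966
Step 2: 1.21 × 1.625² = 3.195
Step 3: 1.21 × 1.625³ = 5.192
Step 4: 1.21 × 1.625⁴ = 8.437

0.745em, 1.210em, 1.966em, 3.195em, 5.192em, 8.437em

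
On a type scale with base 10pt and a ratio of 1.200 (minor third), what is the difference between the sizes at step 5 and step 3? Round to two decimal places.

7.60pt

Step 3: 10.0 × 1.200³ = 17.2800pt
Step 5: 10.0 × 1.200⁵ = 24.8832pt
Difference: 24.8832 − 17.2800 = 7.6032pt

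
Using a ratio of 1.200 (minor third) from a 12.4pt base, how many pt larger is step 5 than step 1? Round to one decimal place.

Step 1: 12.4 × 1.200 = 14.880pt
Step 5: 12.4 × 1.200⁵ = 30.855pt
Difference: 30.855 − 14.880 = 15.975pt

16.0pt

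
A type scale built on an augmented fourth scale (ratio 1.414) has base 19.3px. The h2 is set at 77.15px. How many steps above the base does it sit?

1.414ⁿ = 77.15 / 19.3 = 3.9974
n = ln(3.9974) / ln(1.414) = 1.3856 / 0.3464 ≈ 4.00

4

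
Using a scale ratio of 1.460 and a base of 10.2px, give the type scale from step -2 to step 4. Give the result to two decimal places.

Step -2: 10.2 ÷ 1.460² = 4.79
Step -1: 10.2 ÷ 1.460 = 6.99
Step 0: 10.2px
Step 1: 10.2 × 1.460 = 14.89
Step 2: 10.2 × 1.460² = 21.74
Step 3: 10.2 × 1.460³ = 31.74
Step 4: 10.2 × 1.460⁴ = 46.35

4.79px, 6.99px, 10.20px, 14.89px, 21.74px, 31.74px, 46.35px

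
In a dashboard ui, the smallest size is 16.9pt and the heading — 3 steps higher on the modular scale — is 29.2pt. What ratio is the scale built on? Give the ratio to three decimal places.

The ratio satisfies 16.9 × r³ = 29.2, so r = (29.2 / 16.9)^(1/3).
r = 1.7278^(1/3) ≈ 1.2000

1.200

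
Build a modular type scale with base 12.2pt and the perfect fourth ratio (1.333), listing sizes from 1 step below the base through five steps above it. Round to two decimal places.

Step -1: 12.2 ÷ 1.333 = 9.15
Step 0: 12.2pt
Step 1: 12.2 × 1.333 = 16.26
Step 2: 12.2 × 1.333² = 21.68
Step 3: 12.2 × 1.333³ = 28.90
Step 4: 12.2 × 1.333⁴ = 38.52
Step 5: 12.2 × 1.333⁵ = 51.35

9.15pt, 12.20pt, 16.26pt, 21.68pt, 28.90pt, 38.52pt, 51.35pt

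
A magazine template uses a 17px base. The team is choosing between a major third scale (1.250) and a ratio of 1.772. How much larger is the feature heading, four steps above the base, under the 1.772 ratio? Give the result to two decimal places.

126.11px

Major third: 17.0 × 1.250⁴ = 41.5039px
At 1.772: 17.0 × 1.772⁴ = 167.6115px
Difference: 167.6115 − 41.5039 = 126.1076px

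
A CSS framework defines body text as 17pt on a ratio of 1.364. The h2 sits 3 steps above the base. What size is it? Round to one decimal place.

43.1pt

17.0 × 1.364³ = 17.0 × 2.53772 ≈ 43.14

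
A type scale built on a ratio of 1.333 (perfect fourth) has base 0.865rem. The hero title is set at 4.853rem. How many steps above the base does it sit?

1.333ⁿ = 4.853 / 0.865 = 5.6104
n = ln(5.6104) / ln(1.333) = 1.7246 / 0.2874 ≈ 6.00

6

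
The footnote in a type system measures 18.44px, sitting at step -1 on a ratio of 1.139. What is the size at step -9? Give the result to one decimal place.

18.44 ÷ 1.139⁸ = 18.44 ÷ 2.83263 ≈ 6.510

6.5px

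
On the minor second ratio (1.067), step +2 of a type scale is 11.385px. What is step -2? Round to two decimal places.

8.78px

11.385 ÷ 1.067⁴ = 11.385 ÷ 1.29616 ≈ 8.784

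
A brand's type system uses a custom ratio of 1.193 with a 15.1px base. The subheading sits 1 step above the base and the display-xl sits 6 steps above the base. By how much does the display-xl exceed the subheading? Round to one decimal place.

Step 1: 15.1 × 1.193 = 18.014px
Step 6: 15.1 × 1.193⁶ = 43.533px
Difference: 43.533 − 18.014 = 25.519px

25.5px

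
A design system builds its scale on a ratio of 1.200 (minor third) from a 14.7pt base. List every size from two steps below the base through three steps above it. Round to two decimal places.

10.21pt, 12.25pt, 14.70pt, 17.64pt, 21.17pt, 25.40pt

Step -2: 14.7 ÷ 1.200² = 10.21
Step -1: 14.7 ÷ 1.200 = 12.25
Step 0: 14.7pt
Step 1: 14.7 × 1.200 = 17.64
Step 2: 14.7 × 1.200² = 21.17
Step 3: 14.7 × 1.200³ = 25.40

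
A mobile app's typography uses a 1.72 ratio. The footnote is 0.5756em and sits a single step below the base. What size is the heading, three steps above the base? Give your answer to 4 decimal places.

The gap is 3 − (-1) = 4 steps, so the factor is 1.72^4.
0.5756 × 1.72⁴ = 0.5756 × 8.75213 ≈ 5.0377

5.0377em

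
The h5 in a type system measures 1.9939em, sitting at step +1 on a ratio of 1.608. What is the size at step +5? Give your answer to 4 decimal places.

13.3305em

Moving from step +1 to step +5 is 4 steps up, so multiply by r⁴.
1.9939 × 1.608⁴ = 1.9939 × 6.68566 ≈ 13.3305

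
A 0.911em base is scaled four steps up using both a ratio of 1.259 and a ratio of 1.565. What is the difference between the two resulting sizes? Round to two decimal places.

At 1.259: 0.911 × 1.259⁴ = 2.2889em
At 1.565: 0.911 × 1.565⁴ = 5.4648em
Difference: 5.4648 − 2.2889 = 3.1759em

3.18em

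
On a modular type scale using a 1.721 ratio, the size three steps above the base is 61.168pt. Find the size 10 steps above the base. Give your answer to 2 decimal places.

Moving from step +3 to step +10 is 7 steps up, so multiply by r⁷.
61.168 × 1.721⁷ = 61.168 × 44.71632 ≈ 2735.208

2735.21pt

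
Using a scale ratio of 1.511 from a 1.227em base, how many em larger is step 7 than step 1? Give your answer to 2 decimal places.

20.21em

Step 1: 1.227 × 1.511 = 1.8540em
Step 7: 1.227 × 1.511⁷ = 22.0646em
Difference: 22.0646 − 1.8540 = 20.2106em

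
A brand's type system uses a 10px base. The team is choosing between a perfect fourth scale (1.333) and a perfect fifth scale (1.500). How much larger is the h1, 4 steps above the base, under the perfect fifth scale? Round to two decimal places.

19.05px

Perfect fourth: 10.0 × 1.333⁴ = 31.5733px
Perfect fifth: 10.0 × 1.500⁴ = 50.6250px
Difference: 50.6250 − 31.5733 = 19.0517px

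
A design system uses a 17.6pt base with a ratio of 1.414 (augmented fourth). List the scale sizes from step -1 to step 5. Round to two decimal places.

Step -1: 17.6 ÷ 1.414 = 12.45
Step 0: 17.6pt
Step 1: 17.6 × 1.414 = 24.89
Step 2: 17.6 × 1.414² = 35.19
Step 3: 17.6 × 1.414³ = 49.76
Step 4: 17.6 × 1.414⁴ = 70.36
Step 5: 17.6 × 1.414⁵ = 99.49

12.45pt, 17.60pt, 24.89pt, 35.19pt, 49.76pt, 70.36pt, 99.49pt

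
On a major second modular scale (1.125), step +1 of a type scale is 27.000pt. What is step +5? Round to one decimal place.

43.2pt

27.000 × 1.125⁴ = 27.000 × 1.60181 ≈ 43.249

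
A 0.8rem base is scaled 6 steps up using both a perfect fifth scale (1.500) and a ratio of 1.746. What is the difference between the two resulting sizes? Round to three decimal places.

Perfect fifth: 0.8 × 1.500⁶ = 9.11250rem
At 1.746: 0.8 × 1.746⁶ = 22.66498rem
Difference: 22.66498 − 9.11250 = 13.55248rem

13.552rem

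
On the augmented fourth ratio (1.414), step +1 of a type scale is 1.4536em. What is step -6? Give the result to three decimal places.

1.4536 ÷ 1.414⁷ = 1.4536 ÷ 11.30175 ≈ 0.129

0.129em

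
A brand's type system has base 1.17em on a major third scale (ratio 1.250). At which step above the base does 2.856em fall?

4

1.250ⁿ = 2.856 / 1.17 = 2.4410
n = ln(2.4410) / ln(1.250) = 0.8924 / 0.2231 ≈ 4.00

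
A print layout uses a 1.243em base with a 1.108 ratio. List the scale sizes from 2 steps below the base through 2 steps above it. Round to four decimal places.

1.0125em, 1.1218em, 1.2430em, 1.3772em, 1.5260em

Step -2: 1.243 ÷ 1.108² = 1.0125
Step -1: 1.243 ÷ 1.108 = 1.1218
Step 0: 1.243em
Step 1: 1.243 × 1.108 = 1.3772
Step 2: 1.243 × 1.108² = 1.5260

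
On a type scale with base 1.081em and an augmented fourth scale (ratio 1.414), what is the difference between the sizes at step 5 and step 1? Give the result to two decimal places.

4.58em

Step 1: 1.081 × 1.414 = 1.5285em
Step 5: 1.081 × 1.414⁵ = 6.1104em
Difference: 6.1104 − 1.5285 = 4.5819em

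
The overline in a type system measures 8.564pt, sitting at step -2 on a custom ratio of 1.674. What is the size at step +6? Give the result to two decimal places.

528.11pt

Moving from step -2 to step +6 is 8 steps up, so multiply by r⁸.
8.564 × 1.674⁸ = 8.564 × 61.66569 ≈ 528.105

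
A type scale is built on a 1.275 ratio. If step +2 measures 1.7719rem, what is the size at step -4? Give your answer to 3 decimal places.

0.412rem

1.7719 ÷ 1.275⁶ = 1.7719 ÷ 4.29597 ≈ 0.412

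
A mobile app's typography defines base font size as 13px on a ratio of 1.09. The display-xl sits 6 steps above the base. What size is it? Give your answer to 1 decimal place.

13.0 × 1.09⁶ = 13.0 × 1.67710 ≈ 21.80

21.8px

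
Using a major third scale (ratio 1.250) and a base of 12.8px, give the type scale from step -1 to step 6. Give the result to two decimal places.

Step -1: 12.8 ÷ 1.250 = 10.24
Step 0: 12.8px
Step 1: 12.8 × 1.250 = 16.00
Step 2: 12.8 × 1.250² = 20.00
Step 3: 12.8 × 1.250³ = 25.00
Step 4: 12.8 × 1.250⁴ = 31.25
Step 5: 12.8 × 1.250⁵ = 39.06
Step 6: 12.8 × 1.250⁶ = 48.83

10.24px, 12.80px, 16.00px, 20.00px, 25.00px, 31.25px, 39.06px, 48.83px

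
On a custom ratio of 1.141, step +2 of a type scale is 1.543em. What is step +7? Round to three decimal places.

2.984em

1.543 × 1.141⁵ = 1.543 × 1.93387 ≈ 2.984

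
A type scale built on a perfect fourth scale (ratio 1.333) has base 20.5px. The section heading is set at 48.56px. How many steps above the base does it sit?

3

1.333ⁿ = 48.56 / 20.5 = 2.3688
n = ln(2.3688) / ln(1.333) = 0.8624 / 0.2874 ≈ 3.00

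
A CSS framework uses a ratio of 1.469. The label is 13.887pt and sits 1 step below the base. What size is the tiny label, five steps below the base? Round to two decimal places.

2.98pt

13.887 ÷ 1.469⁴ = 13.887 ÷ 4.65680 ≈ 2.982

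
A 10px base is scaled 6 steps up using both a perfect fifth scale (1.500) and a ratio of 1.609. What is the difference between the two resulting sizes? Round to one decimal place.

59.6px

Perfect fifth: 10.0 × 1.500⁶ = 113.906px
At 1.609: 10.0 × 1.609⁶ = 173.515px
Difference: 173.515 − 113.906 = 59.609px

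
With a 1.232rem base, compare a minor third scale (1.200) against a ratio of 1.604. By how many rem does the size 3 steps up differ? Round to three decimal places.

2.955rem

Minor third: 1.232 × 1.200³ = 2.12890rem
At 1.604: 1.232 × 1.604³ = 5.08421rem
Difference: 5.08421 − 2.12890 = 2.95531rem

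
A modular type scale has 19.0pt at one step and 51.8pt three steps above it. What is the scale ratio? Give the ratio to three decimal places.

1.397

r³ = 51.8 / 19.0, so r = (51.8/19.0)^(1/3).
r = 2.7263^(1/3) ≈ 1.3970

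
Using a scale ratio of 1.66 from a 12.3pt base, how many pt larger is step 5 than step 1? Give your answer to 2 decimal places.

134.62pt

Step 1: 12.3 × 1.66 = 20.4180pt
Step 5: 12.3 × 1.66⁵ = 155.0406pt
Difference: 155.0406 − 20.4180 = 134.6226pt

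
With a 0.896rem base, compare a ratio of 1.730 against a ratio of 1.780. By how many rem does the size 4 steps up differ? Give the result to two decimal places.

At 1.730: 0.896 × 1.730⁴ = 8.0259rem
At 1.780: 0.896 × 1.780⁴ = 8.9947rem
Difference: 8.9947 − 8.0259 = 0.9688rem

0.97rem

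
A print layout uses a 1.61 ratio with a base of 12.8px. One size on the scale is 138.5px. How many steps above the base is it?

5

1.61ⁿ = 138.5 / 12.8 = 10.8203
n = ln(10.8203) / ln(1.61) = 2.3814 / 0.4762 ≈ 5.00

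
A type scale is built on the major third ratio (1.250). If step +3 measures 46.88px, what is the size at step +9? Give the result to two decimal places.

178.83px

46.88 × 1.250⁶ = 46.88 × 3.81470 ≈ 178.833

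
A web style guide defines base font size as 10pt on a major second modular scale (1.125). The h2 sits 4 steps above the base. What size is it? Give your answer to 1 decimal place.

Every step multiplies by the scale ratio.
10.0 × 1.125⁴ = 10.0 × 1.60181 ≈ 16.02

16.0pt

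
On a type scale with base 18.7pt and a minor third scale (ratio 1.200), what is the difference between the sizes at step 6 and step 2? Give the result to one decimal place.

Step 2: 18.7 × 1.200² = 26.928pt
Step 6: 18.7 × 1.200⁶ = 55.838pt
Difference: 55.838 − 26.928 = 28.910pt

28.9pt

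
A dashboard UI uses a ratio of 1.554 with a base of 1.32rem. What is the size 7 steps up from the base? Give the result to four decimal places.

28.8889rem

Each step on a modular scale multiplies by the ratio, so the size n steps from the base is base × ratioⁿ.
1.32 × 1.554⁷ = 1.32 × 21.88553 ≈ 28.8889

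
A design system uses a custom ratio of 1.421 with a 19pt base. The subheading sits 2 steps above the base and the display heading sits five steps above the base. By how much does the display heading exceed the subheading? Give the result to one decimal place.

71.7pt

Step 2: 19.0 × 1.421² = 38.366pt
Step 5: 19.0 × 1.421⁵ = 110.084pt
Difference: 110.084 − 38.366 = 71.718pt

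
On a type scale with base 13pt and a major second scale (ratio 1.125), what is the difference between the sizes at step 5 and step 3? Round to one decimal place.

4.9pt

Step 3: 13.0 × 1.125³ = 18.510pt
Step 5: 13.0 × 1.125⁵ = 23.426pt
Difference: 23.426 − 18.510 = 4.916pt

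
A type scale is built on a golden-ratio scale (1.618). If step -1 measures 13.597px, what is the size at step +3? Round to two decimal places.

93.19px

Moving from step -1 to step +3 is 4 steps up, so multiply by r⁴.
13.597 × 1.618⁴ = 13.597 × 6.85353 ≈ 93.187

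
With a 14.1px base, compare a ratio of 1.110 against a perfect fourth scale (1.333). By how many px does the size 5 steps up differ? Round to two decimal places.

At 1.110: 14.1 × 1.110⁵ = 23.7593px
Perfect fourth: 14.1 × 1.333⁵ = 59.3430px
Difference: 59.3430 − 23.7593 = 35.5837px

35.58px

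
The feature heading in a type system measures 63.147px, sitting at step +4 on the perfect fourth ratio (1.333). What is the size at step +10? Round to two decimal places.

354.27px

63.147 × 1.333⁶ = 63.147 × 5.61023 ≈ 354.269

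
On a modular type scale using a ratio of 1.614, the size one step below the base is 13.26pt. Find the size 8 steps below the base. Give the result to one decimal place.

0.5pt

13.26 ÷ 1.614⁷ = 13.26 ÷ 28.53151 ≈ 0.465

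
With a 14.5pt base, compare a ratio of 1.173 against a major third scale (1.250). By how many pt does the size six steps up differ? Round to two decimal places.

At 1.173: 14.5 × 1.173⁶ = 37.7708pt
Major third: 14.5 × 1.250⁶ = 55.3131pt
Difference: 55.3131 − 37.7708 = 17.5423pt

17.54pt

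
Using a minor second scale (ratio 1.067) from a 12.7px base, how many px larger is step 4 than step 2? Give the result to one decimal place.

2.0px

Step 2: 12.7 × 1.067² = 14.459px
Step 4: 12.7 × 1.067⁴ = 16.461px
Difference: 16.461 − 14.459 = 2.002px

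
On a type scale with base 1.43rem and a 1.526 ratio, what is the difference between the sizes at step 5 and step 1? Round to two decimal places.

9.65rem

Step 1: 1.43 × 1.526 = 2.1822rem
Step 5: 1.43 × 1.526⁵ = 11.8334rem
Difference: 11.8334 − 2.1822 = 9.6512rem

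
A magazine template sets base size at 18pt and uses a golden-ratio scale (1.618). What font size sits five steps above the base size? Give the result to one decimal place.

199.6pt

A modular type scale is a geometric sequence: sizeₙ = base × rⁿ.
18.0 × 1.618⁵ = 18.0 × 11.08901 ≈ 199.60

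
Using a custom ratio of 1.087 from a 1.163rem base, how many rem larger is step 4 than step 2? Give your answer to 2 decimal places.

Step 2: 1.163 × 1.087² = 1.3742rem
Step 4: 1.163 × 1.087⁴ = 1.6237rem
Difference: 1.6237 − 1.3742 = 0.2495rem

0.25rem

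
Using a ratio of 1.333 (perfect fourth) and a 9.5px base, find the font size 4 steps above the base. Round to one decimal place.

Each step on a modular scale multiplies by the ratio, so the size n steps from the base is base × ratioⁿ.
9.5 × 1.333⁴ = 9.5 × 3.15733 ≈ 29.99

30.0px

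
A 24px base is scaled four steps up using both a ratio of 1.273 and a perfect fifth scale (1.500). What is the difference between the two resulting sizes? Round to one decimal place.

At 1.273: 24.0 × 1.273⁴ = 63.027px
Perfect fifth: 24.0 × 1.500⁴ = 121.500px
Difference: 121.500 − 63.027 = 58.473px

58.5px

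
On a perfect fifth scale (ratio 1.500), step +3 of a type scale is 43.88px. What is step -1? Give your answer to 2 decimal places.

8.67px

Moving from step +3 to step -1 is 4 steps down, so divide by r⁴.
43.88 ÷ 1.500⁴ = 43.88 ÷ 5.06250 ≈ 8.668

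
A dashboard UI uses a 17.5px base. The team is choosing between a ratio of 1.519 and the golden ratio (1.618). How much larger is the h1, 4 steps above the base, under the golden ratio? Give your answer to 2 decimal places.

26.77px

At 1.519: 17.5 × 1.519⁴ = 93.1685px
Golden ratio: 17.5 × 1.618⁴ = 119.9367px
Difference: 119.9367 − 93.1685 = 26.7682px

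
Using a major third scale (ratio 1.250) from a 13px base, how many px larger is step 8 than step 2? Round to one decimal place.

57.2px

Step 2: 13.0 × 1.250² = 20.312px
Step 8: 13.0 × 1.250⁸ = 77.486px
Difference: 77.486 − 20.312 = 57.174px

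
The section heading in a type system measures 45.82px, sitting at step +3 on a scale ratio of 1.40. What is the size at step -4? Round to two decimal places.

4.35px

Moving from step +3 to step -4 is 7 steps down, so divide by r⁷.
45.82 ÷ 1.40⁷ = 45.82 ÷ 10.54135 ≈ 4.347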